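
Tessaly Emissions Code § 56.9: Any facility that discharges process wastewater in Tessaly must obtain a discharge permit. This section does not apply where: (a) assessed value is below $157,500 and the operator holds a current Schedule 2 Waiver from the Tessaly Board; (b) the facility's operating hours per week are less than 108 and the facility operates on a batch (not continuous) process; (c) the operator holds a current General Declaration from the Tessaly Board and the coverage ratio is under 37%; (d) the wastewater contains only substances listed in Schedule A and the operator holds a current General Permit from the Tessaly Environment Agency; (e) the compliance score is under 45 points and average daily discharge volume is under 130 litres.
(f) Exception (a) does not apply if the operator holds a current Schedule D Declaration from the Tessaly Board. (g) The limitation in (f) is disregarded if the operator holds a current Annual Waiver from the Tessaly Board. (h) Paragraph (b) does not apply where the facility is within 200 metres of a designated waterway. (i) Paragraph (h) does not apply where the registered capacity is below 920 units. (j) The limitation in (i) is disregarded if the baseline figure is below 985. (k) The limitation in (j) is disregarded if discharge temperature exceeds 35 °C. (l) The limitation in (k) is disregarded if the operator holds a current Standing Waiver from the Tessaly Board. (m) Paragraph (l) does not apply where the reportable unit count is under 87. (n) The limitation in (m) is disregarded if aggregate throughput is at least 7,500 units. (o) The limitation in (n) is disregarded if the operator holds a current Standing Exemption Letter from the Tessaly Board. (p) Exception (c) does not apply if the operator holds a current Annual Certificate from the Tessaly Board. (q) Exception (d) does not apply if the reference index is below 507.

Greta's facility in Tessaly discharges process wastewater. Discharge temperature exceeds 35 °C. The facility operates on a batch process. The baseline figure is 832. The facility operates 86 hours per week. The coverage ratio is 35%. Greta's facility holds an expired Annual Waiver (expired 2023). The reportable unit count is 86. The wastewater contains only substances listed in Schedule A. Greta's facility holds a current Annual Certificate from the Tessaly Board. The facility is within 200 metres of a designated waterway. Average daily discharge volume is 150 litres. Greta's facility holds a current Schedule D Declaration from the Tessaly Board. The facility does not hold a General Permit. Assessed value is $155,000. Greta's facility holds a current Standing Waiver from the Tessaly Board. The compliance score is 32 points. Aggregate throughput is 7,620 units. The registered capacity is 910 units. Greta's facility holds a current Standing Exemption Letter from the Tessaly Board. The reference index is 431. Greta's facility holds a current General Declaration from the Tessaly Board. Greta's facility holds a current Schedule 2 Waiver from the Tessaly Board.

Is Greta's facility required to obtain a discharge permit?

Exception (a) is satisfied on its face — assessed value is $155,000, below the $157,500 limit; a current Schedule 2 Waiver is held. However, paragraphs (f)–(g) must be considered: (f) operates — a current Schedule D Declaration is held. (g), which would lift (f), does not operate here — there is no Annual Waiver in force. Exception (a) does not apply.
All of (b)'s requirements are met (the facility's operating hours per week are 86, less than the 108 limit; the facility operates on a batch process). Considering the limiting provisions: (h) would limit (b) — the facility is within 200 m of a designated waterway — but (i) sets (h) aside: (i) operates against (h): the registered capacity is 910 units, below the 920 units limit. (j) would limit (i) — the baseline figure is 832, below the 985 limit — but (k) sets (j) aside: (k) operates against (j): discharge temperature exceeds 35 °C. (l) applies (a current Standing Waiver is held), but is itself disapplied by (m): (m) is engaged — the reportable unit count is 86, under the 87 limit. (n) applies (aggregate throughput is 7,620 units, meeting the 7,500 units threshold), but is displaced by (o): (o) operates against (n): a current Standing Exemption Letter is held. So (b) applies.
Exception (c)'s conditions are all satisfied: a current General Declaration is held; the coverage ratio is 35%, under the 37% limit. But applying paragraph (p): (p) operates against (c): a current Annual Certificate is held. So (c) is unavailable.
Exception (d) does not apply: no General Permit is held.
Exception (e) requires that average daily discharge volume is under 130 litres; but average daily discharge volume is 150 litres, not under 130 litres, so (e) is unavailable.

No — exception (b) applies; Greta's facility is not required to obtain a discharge permit.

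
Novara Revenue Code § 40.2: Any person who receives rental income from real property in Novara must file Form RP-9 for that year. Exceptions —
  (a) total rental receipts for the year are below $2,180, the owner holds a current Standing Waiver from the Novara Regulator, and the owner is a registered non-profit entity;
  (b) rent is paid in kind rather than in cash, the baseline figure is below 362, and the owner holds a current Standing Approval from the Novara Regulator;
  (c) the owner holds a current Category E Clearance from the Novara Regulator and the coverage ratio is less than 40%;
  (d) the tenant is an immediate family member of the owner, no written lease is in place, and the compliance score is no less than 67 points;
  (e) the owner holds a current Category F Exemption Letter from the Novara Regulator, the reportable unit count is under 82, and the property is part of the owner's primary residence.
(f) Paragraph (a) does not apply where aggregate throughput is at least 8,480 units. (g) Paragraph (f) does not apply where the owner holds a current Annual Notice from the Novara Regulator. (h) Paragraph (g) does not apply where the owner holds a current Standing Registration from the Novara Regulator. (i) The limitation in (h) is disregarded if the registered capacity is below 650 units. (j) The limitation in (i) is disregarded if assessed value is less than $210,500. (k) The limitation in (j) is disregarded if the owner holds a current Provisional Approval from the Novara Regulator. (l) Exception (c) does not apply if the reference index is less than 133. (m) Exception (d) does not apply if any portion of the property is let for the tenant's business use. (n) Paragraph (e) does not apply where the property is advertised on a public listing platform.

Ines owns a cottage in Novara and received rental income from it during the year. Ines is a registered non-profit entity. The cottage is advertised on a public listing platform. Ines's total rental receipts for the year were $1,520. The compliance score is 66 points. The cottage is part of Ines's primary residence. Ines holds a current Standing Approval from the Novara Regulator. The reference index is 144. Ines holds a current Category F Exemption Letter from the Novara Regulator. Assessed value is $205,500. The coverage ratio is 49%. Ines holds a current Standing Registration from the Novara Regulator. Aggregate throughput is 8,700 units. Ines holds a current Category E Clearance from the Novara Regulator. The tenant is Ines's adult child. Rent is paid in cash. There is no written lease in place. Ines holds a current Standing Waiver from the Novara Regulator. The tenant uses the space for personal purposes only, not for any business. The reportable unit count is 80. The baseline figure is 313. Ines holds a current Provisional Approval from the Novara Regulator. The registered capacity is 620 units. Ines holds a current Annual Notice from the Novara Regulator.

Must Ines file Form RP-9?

No — exception (a) applies; Ines is not required to file Form RP-9.

Exception (a) is satisfied on its face — total rental receipts for the year are $1,520, below the $2,180 limit; a current Standing Waiver is held; Ines is a registered non-profit. Considering the limiting provisions: (f) is engaged (aggregate throughput is 8,700 units, meeting the 8,480 units threshold), but yields to (g): (g) operates — a current Annual Notice is held. (h) would limit (g) — a current Standing Registration is held — but (i) sets (h) aside: (i) operates against (h): the registered capacity is 620 units, below the 650 units limit. (j) is engaged (assessed value is $205,500, less than the $210,500 limit), but yields to (k): (k) operates against (j): a current Provisional Approval is held. So (a) applies.
Exception (b) requires that rent is paid in kind rather than in cash; but rent is paid in cash, so (b) is unavailable.
Exception (c) fails — the coverage ratio is 49%, not less than 40%.
Exception (d) fails — the compliance score is 66 points, short of 67 points.
Exception (e)'s conditions are all satisfied: a current Category F Exemption Letter is held; the reportable unit count is 80, under the 82 limit; the cottage is part of the primary residence. But: (n) operates against (e): the property is publicly advertised. Exception (e) does not apply.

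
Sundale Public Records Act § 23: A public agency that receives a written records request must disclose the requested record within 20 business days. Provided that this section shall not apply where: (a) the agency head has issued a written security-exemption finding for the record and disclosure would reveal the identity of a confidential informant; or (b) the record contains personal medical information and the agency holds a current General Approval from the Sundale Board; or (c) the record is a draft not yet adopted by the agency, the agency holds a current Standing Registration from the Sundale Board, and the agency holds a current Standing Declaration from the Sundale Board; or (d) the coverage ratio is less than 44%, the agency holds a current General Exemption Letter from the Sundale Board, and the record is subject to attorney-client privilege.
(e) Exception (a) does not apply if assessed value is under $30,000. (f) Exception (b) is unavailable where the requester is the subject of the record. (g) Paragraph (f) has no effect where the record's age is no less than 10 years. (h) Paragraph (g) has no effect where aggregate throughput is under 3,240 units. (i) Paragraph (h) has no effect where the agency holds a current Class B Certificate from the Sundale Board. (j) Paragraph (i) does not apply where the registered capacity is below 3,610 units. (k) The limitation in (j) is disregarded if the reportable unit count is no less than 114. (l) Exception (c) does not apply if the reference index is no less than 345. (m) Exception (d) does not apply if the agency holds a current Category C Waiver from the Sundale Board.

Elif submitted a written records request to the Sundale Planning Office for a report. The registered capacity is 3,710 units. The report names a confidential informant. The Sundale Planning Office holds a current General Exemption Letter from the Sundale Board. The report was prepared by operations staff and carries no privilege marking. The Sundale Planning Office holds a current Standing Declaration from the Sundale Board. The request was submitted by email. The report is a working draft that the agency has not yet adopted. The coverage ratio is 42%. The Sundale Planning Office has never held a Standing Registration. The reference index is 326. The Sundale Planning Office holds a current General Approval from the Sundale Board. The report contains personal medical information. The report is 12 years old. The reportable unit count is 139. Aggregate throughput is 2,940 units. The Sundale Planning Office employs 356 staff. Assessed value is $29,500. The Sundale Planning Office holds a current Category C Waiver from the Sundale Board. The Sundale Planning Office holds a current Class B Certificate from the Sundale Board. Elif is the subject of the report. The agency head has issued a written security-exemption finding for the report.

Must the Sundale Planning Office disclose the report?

No — exception (b) applies; the Sundale Planning Office is not required to disclose the report.

All of (a)'s requirements are met (a written security-exemption finding has been issued; the report names a confidential informant). However, paragraph (e) must be considered: (e) is triggered — assessed value is $29,500, under the $30,000 limit. So (a) is unavailable.
All of (b)'s requirements are met (the report contains personal medical information; a current General Approval is held). As to paragraphs (f)–(k): (f) would limit (b) — Elif is the subject of the report — but (g) sets (f) aside: (g) operates — the record's age is 12 years, meeting the 10 years threshold. (h) operates (aggregate throughput is 2,940 units, under the 3,240 units limit), but is set aside by (i): (i) is engaged — a current Class B Certificate is held. (j), which would lift (i), is not engaged — the registered capacity is 3,710 units, not below 3,610 units. Exception (b) stands.
Exception (c) fails — the Standing Registration is not current.
Exception (d) fails — the report carries no privilege marking.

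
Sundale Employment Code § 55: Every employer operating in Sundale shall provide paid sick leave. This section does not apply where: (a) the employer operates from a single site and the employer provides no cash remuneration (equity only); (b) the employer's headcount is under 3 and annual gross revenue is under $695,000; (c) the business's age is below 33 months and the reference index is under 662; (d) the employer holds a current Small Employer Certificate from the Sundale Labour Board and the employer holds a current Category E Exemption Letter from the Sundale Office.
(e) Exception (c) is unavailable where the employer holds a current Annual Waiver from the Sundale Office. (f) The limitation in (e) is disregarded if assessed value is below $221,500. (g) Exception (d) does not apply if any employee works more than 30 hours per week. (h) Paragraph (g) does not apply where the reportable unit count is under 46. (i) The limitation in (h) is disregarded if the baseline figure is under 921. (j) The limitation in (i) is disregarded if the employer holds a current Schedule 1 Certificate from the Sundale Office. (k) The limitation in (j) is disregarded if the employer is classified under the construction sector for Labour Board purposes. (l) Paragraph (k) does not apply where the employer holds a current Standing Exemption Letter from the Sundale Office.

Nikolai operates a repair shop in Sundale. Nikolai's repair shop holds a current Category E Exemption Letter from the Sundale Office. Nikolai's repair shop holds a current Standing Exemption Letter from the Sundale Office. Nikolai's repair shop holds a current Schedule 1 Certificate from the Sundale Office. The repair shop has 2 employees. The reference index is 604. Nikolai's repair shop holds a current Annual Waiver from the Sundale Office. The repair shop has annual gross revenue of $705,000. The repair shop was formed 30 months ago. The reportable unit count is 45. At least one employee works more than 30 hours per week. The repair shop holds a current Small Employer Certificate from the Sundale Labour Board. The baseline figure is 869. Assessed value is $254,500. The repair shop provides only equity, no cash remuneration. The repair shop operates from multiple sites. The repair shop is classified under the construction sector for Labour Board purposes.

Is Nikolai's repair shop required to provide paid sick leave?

No — exception (d) applies; Nikolai's repair shop is not required to provide paid sick leave.

Exception (a) requires that the employer operates from a single site; but the employer operates from multiple sites, so (a) is unavailable.
Exception (b) requires that annual gross revenue is under $695,000; but annual gross revenue is $705,000, not under $695,000, so (b) is unavailable.
Exception (c): the business's age is 30 months, below the 33 months limit; the reference index is 604, under the 662 limit — every condition holds. But applying paragraphs (e)–(f): (e) applies — a current Annual Waiver is held. (f), which would lift (e), is not engaged — assessed value is $254,500, not below $221,500. Exception (c) does not apply.
Exception (d) is satisfied on its face — a current Small Employer Certificate is held; a current Category E Exemption Letter is held. As to paragraphs (g)–(l): (g) would limit (d) — at least one employee exceeds 30 hours/week — but (h) sets (g) aside: (h) operates against (g): the reportable unit count is 45, under the 46 limit. (i) would limit (h) — the baseline figure is 869, under the 921 limit — but (j) sets (i) aside: (j) is engaged — a current Schedule 1 Certificate is held. (k) would limit (j) — the repair shop is classified under the construction sector — but (l) sets (k) aside: (l) is engaged — a current Standing Exemption Letter is held. So (d) applies.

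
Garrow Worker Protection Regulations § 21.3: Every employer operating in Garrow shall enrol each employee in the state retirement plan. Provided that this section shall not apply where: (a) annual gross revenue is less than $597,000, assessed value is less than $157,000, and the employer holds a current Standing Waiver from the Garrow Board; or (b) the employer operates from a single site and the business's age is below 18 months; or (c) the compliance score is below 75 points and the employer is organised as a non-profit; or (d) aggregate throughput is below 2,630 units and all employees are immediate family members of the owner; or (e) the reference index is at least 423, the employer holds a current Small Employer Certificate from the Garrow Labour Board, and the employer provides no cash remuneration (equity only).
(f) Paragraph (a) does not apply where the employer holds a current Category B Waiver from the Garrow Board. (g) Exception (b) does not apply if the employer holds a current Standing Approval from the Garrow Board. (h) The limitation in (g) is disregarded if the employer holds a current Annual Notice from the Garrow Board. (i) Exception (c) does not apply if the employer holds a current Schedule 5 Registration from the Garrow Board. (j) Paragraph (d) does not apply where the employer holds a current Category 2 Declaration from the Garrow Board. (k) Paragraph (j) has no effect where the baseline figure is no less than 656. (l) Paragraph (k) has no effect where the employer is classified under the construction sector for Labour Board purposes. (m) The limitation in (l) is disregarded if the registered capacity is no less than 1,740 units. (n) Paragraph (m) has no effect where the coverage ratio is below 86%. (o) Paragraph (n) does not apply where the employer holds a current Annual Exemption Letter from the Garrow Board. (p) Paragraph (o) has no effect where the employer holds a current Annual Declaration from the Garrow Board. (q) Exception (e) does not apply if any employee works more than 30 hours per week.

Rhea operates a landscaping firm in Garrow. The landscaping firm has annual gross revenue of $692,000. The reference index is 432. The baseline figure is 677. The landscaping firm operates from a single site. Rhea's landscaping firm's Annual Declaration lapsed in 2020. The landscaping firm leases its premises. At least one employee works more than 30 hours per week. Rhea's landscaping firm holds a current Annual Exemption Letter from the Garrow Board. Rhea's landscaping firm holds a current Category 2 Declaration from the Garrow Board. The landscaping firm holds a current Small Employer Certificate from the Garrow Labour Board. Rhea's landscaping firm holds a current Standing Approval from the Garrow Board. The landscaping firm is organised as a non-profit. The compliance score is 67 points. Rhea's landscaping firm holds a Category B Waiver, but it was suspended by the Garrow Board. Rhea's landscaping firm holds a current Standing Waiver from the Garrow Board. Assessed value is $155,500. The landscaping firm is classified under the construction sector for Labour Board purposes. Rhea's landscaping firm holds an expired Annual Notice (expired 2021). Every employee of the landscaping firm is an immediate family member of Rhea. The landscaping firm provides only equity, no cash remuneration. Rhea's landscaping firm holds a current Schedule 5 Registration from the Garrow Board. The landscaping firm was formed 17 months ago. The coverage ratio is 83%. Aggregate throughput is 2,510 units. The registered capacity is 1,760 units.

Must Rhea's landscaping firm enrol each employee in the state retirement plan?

Exception (a) fails — annual gross revenue is $692,000, not less than $597,000.
Exception (b) is satisfied on its face — the employer operates from a single site; the business's age is 17 months, below the 18 months limit. But applying paragraphs (g)–(h): (g) applies — a current Standing Approval is held. (h) does not operate here (no current Annual Notice is held), so (g) stands. (b) is therefore removed.
Exception (c) is satisfied on its face — the compliance score is 67 points, below the 75 points limit; the employer is a non-profit. Turning to paragraph (i): (i) applies — a current Schedule 5 Registration is held. Exception (c) does not apply.
All of (d)'s requirements are met (aggregate throughput is 2,510 units, below the 2,630 units limit; every employee is an immediate family member). As to paragraphs (j)–(p): (j) would limit (d) — a current Category 2 Declaration is held — but (k) sets (j) aside: (k) operates against (j): the baseline figure is 677, meeting the 656 threshold. (l) is engaged (the landscaping firm is classified under the construction sector), but yields to (m): (m) operates against (l): the registered capacity is 1,760 units, meeting the 1,740 units threshold. (n) applies (the coverage ratio is 83%, below the 86% limit), but is itself disapplied by (o): (o) operates — a current Annual Exemption Letter is held. (p) is not engaged (no current Annual Declaration is held), so (o) stands. So (d) applies.
Exception (e)'s conditions are all satisfied: the reference index is 432, meeting the 423 threshold; a current Small Employer Certificate is held; remuneration is equity-only. However, paragraph (q) must be considered: (q) operates against (e): at least one employee exceeds 30 hours/week. So (e) is unavailable.

No — exception (d) applies; Rhea's landscaping firm is not required to enrol each employee in the state retirement plan.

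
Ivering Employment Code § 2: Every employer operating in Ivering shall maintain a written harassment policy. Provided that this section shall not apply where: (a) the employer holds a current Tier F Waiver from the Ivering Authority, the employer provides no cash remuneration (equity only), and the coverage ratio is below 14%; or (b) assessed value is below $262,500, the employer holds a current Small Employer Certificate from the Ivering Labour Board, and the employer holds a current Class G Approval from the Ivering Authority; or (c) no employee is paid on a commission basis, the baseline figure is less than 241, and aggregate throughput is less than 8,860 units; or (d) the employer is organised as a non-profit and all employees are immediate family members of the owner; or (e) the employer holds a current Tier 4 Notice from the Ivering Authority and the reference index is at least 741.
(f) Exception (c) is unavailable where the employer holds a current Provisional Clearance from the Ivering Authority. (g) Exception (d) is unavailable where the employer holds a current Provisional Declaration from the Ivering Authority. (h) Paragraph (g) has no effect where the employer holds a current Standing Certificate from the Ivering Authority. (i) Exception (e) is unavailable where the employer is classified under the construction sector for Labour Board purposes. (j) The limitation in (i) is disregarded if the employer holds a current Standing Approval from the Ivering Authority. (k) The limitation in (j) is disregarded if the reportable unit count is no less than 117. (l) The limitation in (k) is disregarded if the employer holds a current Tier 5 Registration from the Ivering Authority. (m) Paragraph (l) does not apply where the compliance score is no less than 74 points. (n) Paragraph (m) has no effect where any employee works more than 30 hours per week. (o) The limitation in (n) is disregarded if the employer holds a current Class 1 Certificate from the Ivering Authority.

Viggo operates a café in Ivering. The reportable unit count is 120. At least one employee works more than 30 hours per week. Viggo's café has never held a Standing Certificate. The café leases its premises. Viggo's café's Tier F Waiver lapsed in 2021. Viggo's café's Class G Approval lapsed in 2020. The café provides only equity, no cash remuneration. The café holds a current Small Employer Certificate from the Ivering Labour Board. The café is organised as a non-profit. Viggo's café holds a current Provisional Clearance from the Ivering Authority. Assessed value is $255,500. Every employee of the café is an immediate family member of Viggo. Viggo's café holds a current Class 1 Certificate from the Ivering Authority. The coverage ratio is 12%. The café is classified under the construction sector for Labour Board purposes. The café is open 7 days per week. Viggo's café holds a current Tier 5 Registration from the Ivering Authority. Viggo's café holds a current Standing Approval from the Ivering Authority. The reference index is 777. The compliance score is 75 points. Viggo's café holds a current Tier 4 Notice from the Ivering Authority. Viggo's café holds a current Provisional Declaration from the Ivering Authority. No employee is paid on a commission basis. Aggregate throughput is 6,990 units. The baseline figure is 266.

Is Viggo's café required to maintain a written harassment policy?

Exception (a) fails — the Tier F Waiver is not current.
Exception (b) does not apply: the Class G Approval is not current.
Exception (c) fails — the baseline figure is 266, not less than 241.
Exception (d) is satisfied on its face — the employer is a non-profit; every employee is an immediate family member. Turning to paragraphs (g)–(h): (g) operates — a current Provisional Declaration is held. (h), which would lift (g), is not engaged — the Standing Certificate is not current. (d) is therefore removed.
Exception (e): a current Tier 4 Notice is held; the reference index is 777, meeting the 741 threshold — every condition holds. But applying paragraphs (i)–(o): (i) operates against (e): the café is classified under the construction sector. (j) operates (a current Standing Approval is held), but is itself disapplied by (k): (k) operates against (j): the reportable unit count is 120, meeting the 117 threshold. (l) is triggered (a current Tier 5 Registration is held), but yields to (m): (m) applies — the compliance score is 75 points, meeting the 74 points threshold. (n) would limit (m) — at least one employee exceeds 30 hours/week — but (o) sets (n) aside: (o) is engaged — a current Class 1 Certificate is held. (e) is therefore removed.
No exception displaces § 2.

Yes — Viggo's café must maintain a written harassment policy.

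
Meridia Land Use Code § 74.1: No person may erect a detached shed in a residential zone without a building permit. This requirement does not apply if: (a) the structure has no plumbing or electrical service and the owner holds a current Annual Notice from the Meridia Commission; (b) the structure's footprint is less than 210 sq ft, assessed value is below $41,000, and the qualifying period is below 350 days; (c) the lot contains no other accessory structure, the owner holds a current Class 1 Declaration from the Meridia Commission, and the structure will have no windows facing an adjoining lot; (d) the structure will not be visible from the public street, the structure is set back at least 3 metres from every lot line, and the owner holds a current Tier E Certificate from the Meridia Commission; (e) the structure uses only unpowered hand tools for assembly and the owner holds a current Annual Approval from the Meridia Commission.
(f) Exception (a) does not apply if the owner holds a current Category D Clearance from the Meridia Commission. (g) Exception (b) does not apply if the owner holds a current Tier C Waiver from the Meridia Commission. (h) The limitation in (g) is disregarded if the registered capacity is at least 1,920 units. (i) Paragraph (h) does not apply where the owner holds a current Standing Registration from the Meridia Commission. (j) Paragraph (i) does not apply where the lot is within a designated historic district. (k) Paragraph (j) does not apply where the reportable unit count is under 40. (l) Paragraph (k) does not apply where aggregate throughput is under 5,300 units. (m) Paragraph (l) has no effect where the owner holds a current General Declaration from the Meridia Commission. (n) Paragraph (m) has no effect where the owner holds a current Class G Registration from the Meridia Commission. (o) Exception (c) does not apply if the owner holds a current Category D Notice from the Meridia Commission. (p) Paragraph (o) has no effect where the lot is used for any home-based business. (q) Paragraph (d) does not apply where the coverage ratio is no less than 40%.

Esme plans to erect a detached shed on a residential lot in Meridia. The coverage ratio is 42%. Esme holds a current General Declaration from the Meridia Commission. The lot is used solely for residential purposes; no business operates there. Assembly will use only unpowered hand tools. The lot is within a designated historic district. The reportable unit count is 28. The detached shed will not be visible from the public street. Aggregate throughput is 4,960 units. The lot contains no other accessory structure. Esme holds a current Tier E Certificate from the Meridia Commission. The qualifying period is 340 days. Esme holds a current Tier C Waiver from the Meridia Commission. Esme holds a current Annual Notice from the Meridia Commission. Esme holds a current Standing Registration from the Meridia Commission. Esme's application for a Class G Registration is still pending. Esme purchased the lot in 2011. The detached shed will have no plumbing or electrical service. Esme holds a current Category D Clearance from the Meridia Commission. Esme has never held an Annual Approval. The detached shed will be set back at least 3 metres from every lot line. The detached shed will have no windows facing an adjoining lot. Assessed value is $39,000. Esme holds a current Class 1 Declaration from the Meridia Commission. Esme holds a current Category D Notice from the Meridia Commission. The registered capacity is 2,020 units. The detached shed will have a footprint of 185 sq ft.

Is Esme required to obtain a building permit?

Exception (a)'s conditions are all satisfied: there is no plumbing or electrical service; a current Annual Notice is held. But: (f) is engaged — a current Category D Clearance is held. (a) is therefore removed.
Exception (b): the structure's footprint is 185 sq ft, less than the 210 sq ft limit; assessed value is $39,000, below the $41,000 limit; the qualifying period is 340 days, below the 350 days limit — every condition holds. Turning to paragraphs (g)–(n): (g) operates against (b): a current Tier C Waiver is held. (h) is engaged (the registered capacity is 2,020 units, meeting the 1,920 units threshold), but is itself disapplied by (i): (i) operates — a current Standing Registration is held. (j) would limit (i) — the lot is in a historic district — but (k) sets (j) aside: (k) is engaged — the reportable unit count is 28, under the 40 limit. (l) is engaged (aggregate throughput is 4,960 units, under the 5,300 units limit), but is set aside by (m): (m) applies — a current General Declaration is held. (n) is inapplicable (there is no Class G Registration in force), so (m) stands. Exception (b) does not apply.
All of (c)'s requirements are met (the lot has no other accessory structure; a current Class 1 Declaration is held; no windows face an adjoining lot). However, paragraphs (o)–(p) must be considered: (o) operates against (c): a current Category D Notice is held. (p) is not engaged (the lot is solely residential), so (o) stands. Exception (c) does not apply.
Exception (d): the structure will not be visible from the street; the setback is at least 3 m on every side; a current Tier E Certificate is held — every condition holds. However, paragraph (q) must be considered: (q) operates against (d): the coverage ratio is 42%, meeting the 40% threshold. (d) is therefore removed.
Exception (e) requires that the owner holds a current Annual Approval from the Meridia Commission; but the Annual Approval is not current, so (e) is unavailable.
No exception displaces § 74.1.

Yes — Esme must obtain a building permit.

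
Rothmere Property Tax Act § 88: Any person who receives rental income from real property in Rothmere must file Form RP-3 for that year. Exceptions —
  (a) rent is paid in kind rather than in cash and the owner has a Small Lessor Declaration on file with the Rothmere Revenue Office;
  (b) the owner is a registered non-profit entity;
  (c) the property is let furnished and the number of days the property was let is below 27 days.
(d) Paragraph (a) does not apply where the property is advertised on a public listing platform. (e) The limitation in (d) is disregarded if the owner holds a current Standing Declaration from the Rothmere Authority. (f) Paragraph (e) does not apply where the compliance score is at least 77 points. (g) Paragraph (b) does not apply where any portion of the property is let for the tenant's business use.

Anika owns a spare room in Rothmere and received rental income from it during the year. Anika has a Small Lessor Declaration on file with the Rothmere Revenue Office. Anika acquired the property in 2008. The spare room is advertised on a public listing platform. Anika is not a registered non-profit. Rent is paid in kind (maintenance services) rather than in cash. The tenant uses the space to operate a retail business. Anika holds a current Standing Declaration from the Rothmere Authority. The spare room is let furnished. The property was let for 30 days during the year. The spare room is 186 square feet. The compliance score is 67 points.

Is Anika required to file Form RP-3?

Exception (a) is satisfied on its face — rent is paid in kind; a Small Lessor Declaration is on file. Under paragraphs (d)–(f): (d) applies (the property is publicly advertised), but yields to (e): (e) is triggered — a current Standing Declaration is held. (f) does not operate here (the compliance score is 67 points, short of 77 points), so (e) stands. Exception (a) stands.
Exception (b) requires that the owner is a registered non-profit entity; but Anika is not a registered non-profit, so (b) is unavailable.
Exception (c) requires that the number of days the property was let is below 27 days; but the number of days the property was let is 30 days, not below 27 days, so (c) is unavailable.

No — exception (a) applies; Anika is not required to file Form RP-3.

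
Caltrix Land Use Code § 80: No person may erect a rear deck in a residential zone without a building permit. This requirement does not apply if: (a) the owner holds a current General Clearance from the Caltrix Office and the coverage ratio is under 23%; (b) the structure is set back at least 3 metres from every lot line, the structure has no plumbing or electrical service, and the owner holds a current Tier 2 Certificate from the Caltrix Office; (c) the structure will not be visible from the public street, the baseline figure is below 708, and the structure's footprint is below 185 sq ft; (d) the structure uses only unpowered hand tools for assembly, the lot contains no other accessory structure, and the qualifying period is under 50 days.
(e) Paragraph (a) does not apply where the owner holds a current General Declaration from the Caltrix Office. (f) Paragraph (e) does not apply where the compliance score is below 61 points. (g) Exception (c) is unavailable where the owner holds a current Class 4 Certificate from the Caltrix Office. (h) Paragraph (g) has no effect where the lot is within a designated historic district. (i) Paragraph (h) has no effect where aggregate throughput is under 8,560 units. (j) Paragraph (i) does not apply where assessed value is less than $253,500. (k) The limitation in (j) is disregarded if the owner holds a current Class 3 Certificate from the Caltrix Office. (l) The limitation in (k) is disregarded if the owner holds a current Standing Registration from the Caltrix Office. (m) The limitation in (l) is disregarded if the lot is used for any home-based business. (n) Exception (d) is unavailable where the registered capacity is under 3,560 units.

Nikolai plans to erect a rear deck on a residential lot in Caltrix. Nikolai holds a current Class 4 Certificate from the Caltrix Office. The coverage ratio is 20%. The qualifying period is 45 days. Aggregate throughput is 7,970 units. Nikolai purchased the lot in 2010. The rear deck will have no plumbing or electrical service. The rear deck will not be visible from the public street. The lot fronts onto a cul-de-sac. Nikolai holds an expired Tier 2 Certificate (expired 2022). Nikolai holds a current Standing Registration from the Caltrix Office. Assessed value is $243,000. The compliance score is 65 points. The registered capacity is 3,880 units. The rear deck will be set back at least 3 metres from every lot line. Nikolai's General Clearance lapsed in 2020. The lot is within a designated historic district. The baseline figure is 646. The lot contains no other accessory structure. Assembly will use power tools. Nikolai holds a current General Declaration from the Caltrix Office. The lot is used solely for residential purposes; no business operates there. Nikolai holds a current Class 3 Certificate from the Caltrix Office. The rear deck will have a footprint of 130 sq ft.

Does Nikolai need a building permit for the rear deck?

No — exception (c) applies; Nikolai does not need a building permit.

Exception (a) fails — there is no General Clearance in force.
Exception (b) does not apply: the Tier 2 Certificate is not current.
Exception (c)'s conditions are all satisfied: the structure will not be visible from the street; the baseline figure is 646, below the 708 limit; the structure's footprint is 130 sq ft, below the 185 sq ft limit. As to paragraphs (g)–(m): (g) operates (a current Class 4 Certificate is held), but is overridden by (h): (h) operates against (g): the lot is in a historic district. (i) would limit (h) — aggregate throughput is 7,970 units, under the 8,560 units limit — but (j) sets (i) aside: (j) applies — assessed value is $243,000, less than the $253,500 limit. (k) would limit (j) — a current Class 3 Certificate is held — but (l) sets (k) aside: (l) operates against (k): a current Standing Registration is held. (m), which would lift (l), is not triggered — the lot is solely residential. Exception (c) stands.
Exception (d) does not apply: assembly uses power tools.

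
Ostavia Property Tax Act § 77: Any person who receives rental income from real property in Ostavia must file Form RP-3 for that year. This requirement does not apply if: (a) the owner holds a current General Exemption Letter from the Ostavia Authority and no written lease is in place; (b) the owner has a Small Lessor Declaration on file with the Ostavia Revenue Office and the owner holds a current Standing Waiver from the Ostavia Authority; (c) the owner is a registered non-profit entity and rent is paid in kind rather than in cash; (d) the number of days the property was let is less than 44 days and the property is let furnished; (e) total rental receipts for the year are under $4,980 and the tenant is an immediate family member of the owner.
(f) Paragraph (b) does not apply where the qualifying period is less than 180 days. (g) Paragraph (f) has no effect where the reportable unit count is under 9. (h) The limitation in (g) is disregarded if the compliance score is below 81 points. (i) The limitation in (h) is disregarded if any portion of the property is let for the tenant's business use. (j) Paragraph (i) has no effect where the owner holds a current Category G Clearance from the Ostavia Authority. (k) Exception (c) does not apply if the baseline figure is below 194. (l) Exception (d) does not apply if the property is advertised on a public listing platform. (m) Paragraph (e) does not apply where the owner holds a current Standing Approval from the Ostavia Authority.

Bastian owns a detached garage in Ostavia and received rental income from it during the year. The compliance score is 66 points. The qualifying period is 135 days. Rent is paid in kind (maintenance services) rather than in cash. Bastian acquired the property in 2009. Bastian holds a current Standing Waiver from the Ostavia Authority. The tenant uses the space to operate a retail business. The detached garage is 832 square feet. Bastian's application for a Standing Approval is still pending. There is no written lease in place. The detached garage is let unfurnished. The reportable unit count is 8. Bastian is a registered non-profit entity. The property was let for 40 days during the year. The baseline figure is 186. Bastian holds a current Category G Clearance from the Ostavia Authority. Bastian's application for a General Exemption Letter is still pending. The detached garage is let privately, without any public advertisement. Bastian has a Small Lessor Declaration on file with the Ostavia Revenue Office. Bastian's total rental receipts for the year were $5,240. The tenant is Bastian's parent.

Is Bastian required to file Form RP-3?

Yes — Bastian must file Form RP-3.

Exception (a) does not apply: no current General Exemption Letter is held.
Exception (b): a Small Lessor Declaration is on file; a current Standing Waiver is held — every condition holds. But: (f) operates — the qualifying period is 135 days, less than the 180 days limit. (g) is triggered (the reportable unit count is 8, under the 9 limit), but is overridden by (h): (h) operates against (g): the compliance score is 66 points, below the 81 points limit. (i) applies (the space is let for business use), but is displaced by (j): (j) operates against (i): a current Category G Clearance is held. Exception (b) does not apply.
Exception (c)'s conditions are all satisfied: Bastian is a registered non-profit; rent is paid in kind. Turning to paragraph (k): (k) is engaged — the baseline figure is 186, below the 194 limit. (c) is therefore removed.
Exception (d) does not apply: the property is let unfurnished.
Exception (e) does not apply: total rental receipts for the year are $5,240, not under $4,980.
No exception displaces § 77.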